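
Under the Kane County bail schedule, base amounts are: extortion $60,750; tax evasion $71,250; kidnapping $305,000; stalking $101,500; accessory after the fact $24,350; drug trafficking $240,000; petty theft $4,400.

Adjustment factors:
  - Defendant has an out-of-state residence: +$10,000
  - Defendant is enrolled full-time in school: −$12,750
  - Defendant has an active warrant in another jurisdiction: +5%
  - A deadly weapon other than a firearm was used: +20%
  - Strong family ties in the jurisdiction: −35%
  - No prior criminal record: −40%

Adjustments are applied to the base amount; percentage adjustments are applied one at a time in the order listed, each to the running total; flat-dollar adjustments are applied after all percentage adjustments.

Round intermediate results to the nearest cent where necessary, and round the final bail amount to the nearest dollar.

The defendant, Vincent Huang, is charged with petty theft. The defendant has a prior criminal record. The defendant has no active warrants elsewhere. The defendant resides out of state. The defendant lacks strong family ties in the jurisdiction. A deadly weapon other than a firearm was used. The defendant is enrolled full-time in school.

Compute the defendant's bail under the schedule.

$2,530

Base amounts from the schedule: petty theft $4,400.
Single charge. Combined base = $4,400.
A deadly weapon other than a firearm was used (+20%): $4,400 × 1.2 = $5,280.
Defendant has an out-of-state residence (+$10,000 flat): $5,280 + $10,000 = $15,280.
Defendant is enrolled full-time in school (−$12,750 flat): $15,280 − $12,750 = $2,530.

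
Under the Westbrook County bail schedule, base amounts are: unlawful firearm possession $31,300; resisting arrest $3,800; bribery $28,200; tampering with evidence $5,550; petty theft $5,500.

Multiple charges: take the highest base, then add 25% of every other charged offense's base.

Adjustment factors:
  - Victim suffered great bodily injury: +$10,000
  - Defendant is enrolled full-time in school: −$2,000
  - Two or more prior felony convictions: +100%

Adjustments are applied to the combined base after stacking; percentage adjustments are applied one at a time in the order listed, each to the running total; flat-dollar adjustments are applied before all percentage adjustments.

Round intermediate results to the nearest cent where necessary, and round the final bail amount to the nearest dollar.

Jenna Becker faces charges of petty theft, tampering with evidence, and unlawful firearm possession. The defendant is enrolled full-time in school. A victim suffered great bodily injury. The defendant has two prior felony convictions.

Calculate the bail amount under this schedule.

Base amounts from the schedule: petty theft $5,500; tampering with evidence $5,550; unlawful firearm possession $31,300.
Stacking rule: highest base plus 25% of each additional charge. Highest is unlawful firearm possession at $31,300. Additional: $5,500 × 25% = $1,375; $5,550 × 25% = $1,387.50. Combined base = $31,300 + $2,762.50 = $34,062.50.
Victim suffered great bodily injury (+$10,000 flat): $34,062.50 + $10,000 = $44,062.50.
Defendant is enrolled full-time in school (−$2,000 flat): $44,062.50 − $2,000 = $42,062.50.
Two or more prior felony convictions (+100%): $42,062.50 × 2 = $84,125.

$84,125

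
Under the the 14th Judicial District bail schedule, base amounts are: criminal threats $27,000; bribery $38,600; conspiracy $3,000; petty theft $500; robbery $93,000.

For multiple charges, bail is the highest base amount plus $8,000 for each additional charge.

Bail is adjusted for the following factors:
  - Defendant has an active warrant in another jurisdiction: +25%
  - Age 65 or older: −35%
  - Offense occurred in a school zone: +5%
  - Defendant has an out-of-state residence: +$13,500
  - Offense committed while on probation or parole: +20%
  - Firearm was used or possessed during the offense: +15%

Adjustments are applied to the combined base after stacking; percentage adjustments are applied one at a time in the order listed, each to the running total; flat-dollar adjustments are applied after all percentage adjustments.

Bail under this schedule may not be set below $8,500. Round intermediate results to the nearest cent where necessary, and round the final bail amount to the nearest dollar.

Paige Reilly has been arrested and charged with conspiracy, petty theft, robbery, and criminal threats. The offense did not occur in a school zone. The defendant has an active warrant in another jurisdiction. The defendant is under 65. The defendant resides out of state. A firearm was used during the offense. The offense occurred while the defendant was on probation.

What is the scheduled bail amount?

$215,325

Base amounts from the schedule: conspiracy $3,000; petty theft $500; robbery $93,000; criminal threats $27,000.
Stacking rule: highest base plus $8,000 per additional charge. Highest is robbery at $93,000; 3 additional charges → +$24,000. Combined base = $117,000.
Defendant has an active warrant in another jurisdiction (+25%): $117,000 × 1.25 = $146,250.
Offense committed while on probation or parole (+20%): $146,250 × 1.2 = $175,500.
Firearm was used or possessed during the offense (+15%): $175,500 × 1.15 = $201,825.
Defendant has an out-of-state residence (+$13,500 flat): $201,825 + $13,500 = $215,325.
$215,325 is at or above the $8,500 minimum.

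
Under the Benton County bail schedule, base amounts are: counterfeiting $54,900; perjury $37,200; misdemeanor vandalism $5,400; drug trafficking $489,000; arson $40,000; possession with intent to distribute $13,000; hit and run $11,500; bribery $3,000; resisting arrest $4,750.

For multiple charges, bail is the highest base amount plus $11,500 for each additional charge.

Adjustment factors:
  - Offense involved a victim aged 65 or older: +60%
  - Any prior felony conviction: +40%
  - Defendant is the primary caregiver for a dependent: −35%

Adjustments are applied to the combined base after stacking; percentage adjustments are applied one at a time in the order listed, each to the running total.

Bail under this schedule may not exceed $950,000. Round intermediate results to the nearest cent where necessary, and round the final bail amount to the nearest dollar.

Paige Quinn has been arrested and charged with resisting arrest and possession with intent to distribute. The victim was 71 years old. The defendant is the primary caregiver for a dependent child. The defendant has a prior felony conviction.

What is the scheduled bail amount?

Base amounts from the schedule: resisting arrest $4,750; possession with intent to distribute $13,000.
Stacking rule: highest base plus $11,500 per additional charge. Highest is possession with intent to distribute at $13,000; 1 additional charge → +$11,500. Combined base = $24,500.
Offense involved a victim aged 65 or older (+60%): $24,500 × 1.6 = $39,200.
Any prior felony conviction (+40%): $39,200 × 1.4 = $54,880.
Defendant is the primary caregiver for a dependent (−35%): $54,880 × 0.65 = $35,672.
$35,672 is within the $950,000 maximum.

$35,672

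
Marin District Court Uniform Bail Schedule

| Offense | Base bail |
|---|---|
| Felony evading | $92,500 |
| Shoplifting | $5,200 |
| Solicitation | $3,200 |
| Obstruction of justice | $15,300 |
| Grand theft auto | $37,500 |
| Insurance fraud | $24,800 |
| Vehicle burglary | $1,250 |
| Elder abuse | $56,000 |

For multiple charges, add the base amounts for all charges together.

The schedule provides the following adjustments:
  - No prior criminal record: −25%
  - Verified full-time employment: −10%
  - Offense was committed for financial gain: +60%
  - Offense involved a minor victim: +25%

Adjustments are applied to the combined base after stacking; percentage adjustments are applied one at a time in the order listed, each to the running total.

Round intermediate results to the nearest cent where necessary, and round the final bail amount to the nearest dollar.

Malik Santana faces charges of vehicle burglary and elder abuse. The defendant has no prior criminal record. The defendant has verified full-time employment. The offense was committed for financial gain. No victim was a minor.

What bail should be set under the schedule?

$61,830

Base amounts from the schedule: vehicle burglary $1,250; elder abuse $56,000.
Stacking rule: sum of all bases. $1,250 + $56,000 = $57,250.
No prior criminal record (−25%): $57,250 × 0.75 = $42,937.50.
Verified full-time employment (−10%): $42,937.50 × 0.9 = $38,643.75.
Offense was committed for financial gain (+60%): $38,643.75 × 1.6 = $61,830.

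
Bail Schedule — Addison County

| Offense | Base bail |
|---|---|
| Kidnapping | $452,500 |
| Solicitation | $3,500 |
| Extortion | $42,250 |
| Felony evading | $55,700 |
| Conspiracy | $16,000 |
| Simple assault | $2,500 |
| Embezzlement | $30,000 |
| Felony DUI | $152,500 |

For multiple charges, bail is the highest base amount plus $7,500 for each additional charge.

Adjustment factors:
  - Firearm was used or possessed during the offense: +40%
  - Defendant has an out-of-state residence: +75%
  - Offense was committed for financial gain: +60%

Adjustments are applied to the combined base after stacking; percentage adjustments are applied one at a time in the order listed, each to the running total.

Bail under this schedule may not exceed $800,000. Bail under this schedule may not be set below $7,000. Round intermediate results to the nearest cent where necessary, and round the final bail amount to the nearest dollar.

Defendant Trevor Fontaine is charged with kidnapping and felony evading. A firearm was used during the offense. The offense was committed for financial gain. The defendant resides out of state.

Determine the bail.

Base amounts from the schedule: kidnapping $452,500; felony evading $55,700.
Stacking rule: highest base plus $7,500 per additional charge. Highest is kidnapping at $452,500; 1 additional charge → +$7,500. Combined base = $460,000.
Firearm was used or possessed during the offense (+40%): $460,000 × 1.4 = $644,000.
Defendant has an out-of-state residence (+75%): $644,000 × 1.75 = $1,127,000.
Offense was committed for financial gain (+60%): $1,127,000 × 1.6 = $1,803,200.
Result $1,803,200 exceeds the maximum of $800,000; bail is capped at $800,000.
$800,000 is at or above the $7,000 minimum.

$800,000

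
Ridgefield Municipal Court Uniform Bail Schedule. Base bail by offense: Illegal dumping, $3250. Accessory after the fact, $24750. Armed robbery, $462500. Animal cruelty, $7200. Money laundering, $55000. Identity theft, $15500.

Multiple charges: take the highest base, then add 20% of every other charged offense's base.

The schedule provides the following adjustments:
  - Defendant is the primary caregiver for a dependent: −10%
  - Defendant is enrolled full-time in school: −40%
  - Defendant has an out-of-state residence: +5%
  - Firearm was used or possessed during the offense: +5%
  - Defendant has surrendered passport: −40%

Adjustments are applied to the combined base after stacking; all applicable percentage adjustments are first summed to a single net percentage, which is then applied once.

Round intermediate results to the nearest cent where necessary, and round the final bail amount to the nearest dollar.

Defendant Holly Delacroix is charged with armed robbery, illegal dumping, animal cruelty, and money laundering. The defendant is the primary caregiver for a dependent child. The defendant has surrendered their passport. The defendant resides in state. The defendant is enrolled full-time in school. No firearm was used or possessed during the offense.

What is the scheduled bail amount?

Base amounts from the schedule: armed robbery $462500; illegal dumping $3250; animal cruelty $7200; money laundering $55000.
Stacking rule: highest base plus 20% of each additional charge. Highest is armed robbery at $462500. Additional: $3250 × 20% = $650; $7200 × 20% = $1440; $55000 × 20% = $11000. Combined base = $462500 + $13090 = $475590.
Net percentage adjustment: −10% −40% −40% = −90%. $475590 × 0.1 = $47559.

$47559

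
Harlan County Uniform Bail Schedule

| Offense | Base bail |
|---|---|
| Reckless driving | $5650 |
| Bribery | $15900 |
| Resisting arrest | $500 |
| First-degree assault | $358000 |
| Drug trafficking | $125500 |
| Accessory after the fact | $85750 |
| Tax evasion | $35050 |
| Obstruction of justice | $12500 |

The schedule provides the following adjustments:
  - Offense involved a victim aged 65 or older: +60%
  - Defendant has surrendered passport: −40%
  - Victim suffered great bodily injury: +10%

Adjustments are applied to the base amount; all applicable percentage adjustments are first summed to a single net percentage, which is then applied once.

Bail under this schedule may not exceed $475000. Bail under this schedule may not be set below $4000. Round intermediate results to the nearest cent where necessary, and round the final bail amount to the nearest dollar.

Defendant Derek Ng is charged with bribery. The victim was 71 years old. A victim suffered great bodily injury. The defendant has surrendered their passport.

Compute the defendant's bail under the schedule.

$20670

Base amounts from the schedule: bribery $15900.
Single charge. Combined base = $15900.
Net percentage adjustment: +60% −40% +10% = +30%. $15900 × 1.3 = $20670.
$20670 is within the $475000 maximum.
$20670 is at or above the $4000 minimum.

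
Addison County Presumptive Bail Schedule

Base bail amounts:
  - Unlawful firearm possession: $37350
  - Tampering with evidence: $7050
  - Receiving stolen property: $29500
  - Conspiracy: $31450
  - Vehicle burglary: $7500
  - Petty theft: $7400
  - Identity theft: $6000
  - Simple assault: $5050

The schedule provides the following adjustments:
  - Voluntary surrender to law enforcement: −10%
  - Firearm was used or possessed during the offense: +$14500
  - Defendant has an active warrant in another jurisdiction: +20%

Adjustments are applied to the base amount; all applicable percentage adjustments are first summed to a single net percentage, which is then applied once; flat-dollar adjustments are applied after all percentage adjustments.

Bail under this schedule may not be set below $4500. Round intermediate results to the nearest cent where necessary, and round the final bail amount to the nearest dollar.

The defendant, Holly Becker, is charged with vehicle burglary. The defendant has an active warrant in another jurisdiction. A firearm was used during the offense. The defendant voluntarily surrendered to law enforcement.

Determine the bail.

$22750

Base amounts from the schedule: vehicle burglary $7500.
Single charge. Combined base = $7500.
Net percentage adjustment: −10% +20% = +10%. $7500 × 1.1 = $8250.
Firearm was used or possessed during the offense (+$14500 flat): $8250 + $14500 = $22750.
$22750 is at or above the $4500 minimum.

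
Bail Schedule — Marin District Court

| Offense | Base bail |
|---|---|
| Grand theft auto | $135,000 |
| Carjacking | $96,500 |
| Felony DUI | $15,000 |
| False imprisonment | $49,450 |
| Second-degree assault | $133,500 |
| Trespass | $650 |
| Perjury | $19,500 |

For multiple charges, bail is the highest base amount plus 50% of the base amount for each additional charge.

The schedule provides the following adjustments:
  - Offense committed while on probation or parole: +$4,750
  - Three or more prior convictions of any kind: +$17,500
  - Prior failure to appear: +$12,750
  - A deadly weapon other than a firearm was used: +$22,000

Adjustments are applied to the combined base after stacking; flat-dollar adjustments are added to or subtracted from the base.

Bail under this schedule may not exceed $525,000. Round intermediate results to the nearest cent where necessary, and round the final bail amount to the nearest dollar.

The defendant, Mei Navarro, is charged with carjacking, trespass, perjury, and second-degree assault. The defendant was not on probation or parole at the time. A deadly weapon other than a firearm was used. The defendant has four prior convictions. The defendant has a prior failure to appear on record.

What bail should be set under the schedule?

$244,075

Base amounts from the schedule: carjacking $96,500; trespass $650; perjury $19,500; second-degree assault $133,500.
Stacking rule: highest base plus 50% of each additional charge. Highest is second-degree assault at $133,500. Additional: $96,500 × 50% = $48,250; $650 × 50% = $325; $19,500 × 50% = $9,750. Combined base = $133,500 + $58,325 = $191,825.
Three or more prior convictions of any kind (+$17,500 flat): $191,825 + $17,500 = $209,325.
Prior failure to appear (+$12,750 flat): $209,325 + $12,750 = $222,075.
A deadly weapon other than a firearm was used (+$22,000 flat): $222,075 + $22,000 = $244,075.
$244,075 is within the $525,000 maximum.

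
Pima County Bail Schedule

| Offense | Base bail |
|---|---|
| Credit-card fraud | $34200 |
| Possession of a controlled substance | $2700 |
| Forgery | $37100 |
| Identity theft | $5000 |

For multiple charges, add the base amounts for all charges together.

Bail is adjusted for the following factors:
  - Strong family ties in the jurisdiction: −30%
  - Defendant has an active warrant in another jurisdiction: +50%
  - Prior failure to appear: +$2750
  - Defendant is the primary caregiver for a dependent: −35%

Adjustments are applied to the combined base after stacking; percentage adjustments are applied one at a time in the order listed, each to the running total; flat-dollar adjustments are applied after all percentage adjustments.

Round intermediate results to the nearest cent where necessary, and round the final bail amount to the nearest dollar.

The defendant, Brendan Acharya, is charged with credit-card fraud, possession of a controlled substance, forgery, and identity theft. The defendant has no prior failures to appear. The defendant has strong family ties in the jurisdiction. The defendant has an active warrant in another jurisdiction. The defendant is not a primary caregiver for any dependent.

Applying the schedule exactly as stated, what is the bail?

$82950

Base amounts from the schedule: credit-card fraud $34200; possession of a controlled substance $2700; forgery $37100; identity theft $5000.
Stacking rule: sum of all bases. $34200 + $2700 + $37100 + $5000 = $79000.
Strong family ties in the jurisdiction (−30%): $79000 × 0.7 = $55300.
Defendant has an active warrant in another jurisdiction (+50%): $55300 × 1.5 = $82950.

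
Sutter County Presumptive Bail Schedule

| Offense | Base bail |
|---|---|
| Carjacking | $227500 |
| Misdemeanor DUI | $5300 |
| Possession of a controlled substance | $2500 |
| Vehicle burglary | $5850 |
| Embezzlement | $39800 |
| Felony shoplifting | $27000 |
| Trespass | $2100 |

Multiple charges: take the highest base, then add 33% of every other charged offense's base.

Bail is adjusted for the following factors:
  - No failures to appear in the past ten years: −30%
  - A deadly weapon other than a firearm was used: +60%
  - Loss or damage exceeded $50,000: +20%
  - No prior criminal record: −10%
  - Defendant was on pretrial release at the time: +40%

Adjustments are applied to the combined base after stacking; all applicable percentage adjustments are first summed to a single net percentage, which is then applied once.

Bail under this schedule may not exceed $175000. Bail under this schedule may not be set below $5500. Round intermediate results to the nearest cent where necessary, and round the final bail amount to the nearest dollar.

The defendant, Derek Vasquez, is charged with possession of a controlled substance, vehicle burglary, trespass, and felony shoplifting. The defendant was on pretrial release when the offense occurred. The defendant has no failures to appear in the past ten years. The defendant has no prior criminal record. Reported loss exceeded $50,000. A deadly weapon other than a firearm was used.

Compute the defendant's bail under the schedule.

Base amounts from the schedule: possession of a controlled substance $2500; vehicle burglary $5850; trespass $2100; felony shoplifting $27000.
Stacking rule: highest base plus 33% of each additional charge. Highest is felony shoplifting at $27000. Additional: $2500 × 33% = $825; $5850 × 33% = $1930.50; $2100 × 33% = $693. Combined base = $27000 + $3448.50 = $30448.50.
Net percentage adjustment: −30% +60% +20% −10% +40% = +80%. $30448.50 × 1.8 = $54807.30.
$54807.30 is within the $175000 maximum.
$54807.30 is at or above the $5500 minimum.
Rounded to the nearest dollar: $54807.

$54807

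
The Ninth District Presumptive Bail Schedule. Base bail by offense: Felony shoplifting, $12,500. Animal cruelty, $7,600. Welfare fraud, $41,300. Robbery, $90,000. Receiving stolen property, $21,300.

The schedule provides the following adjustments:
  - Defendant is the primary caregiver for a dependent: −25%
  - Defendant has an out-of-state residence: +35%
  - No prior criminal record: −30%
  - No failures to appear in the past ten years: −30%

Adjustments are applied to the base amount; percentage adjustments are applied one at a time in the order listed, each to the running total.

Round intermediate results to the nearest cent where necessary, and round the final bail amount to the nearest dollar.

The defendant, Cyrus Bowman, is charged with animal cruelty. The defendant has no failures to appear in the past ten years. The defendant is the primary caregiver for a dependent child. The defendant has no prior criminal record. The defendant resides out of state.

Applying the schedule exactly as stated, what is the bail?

Base amounts from the schedule: animal cruelty $7,600.
Single charge. Combined base = $7,600.
Defendant is the primary caregiver for a dependent (−25%): $7,600 × 0.75 = $5,700.
Defendant has an out-of-state residence (+35%): $5,700 × 1.35 = $7,695.
No prior criminal record (−30%): $7,695 × 0.7 = $5,386.50.
No failures to appear in the past ten years (−30%): $5,386.50 × 0.7 = $3,770.55.
Rounded to the nearest dollar: $3,771.

$3,771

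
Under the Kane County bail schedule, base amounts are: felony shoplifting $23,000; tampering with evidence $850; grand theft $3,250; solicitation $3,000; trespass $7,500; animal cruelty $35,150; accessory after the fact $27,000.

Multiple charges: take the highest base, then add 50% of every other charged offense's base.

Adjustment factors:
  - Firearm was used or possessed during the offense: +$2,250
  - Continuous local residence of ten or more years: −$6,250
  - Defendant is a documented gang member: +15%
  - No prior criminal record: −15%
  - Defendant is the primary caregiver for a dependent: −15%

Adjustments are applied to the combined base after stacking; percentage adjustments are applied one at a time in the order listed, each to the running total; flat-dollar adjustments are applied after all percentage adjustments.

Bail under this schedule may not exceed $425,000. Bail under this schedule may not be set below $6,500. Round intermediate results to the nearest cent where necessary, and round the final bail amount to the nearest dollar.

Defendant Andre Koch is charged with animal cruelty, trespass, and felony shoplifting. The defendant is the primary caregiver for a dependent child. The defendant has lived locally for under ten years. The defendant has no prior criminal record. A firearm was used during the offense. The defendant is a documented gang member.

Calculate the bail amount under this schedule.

Base amounts from the schedule: animal cruelty $35,150; trespass $7,500; felony shoplifting $23,000.
Stacking rule: highest base plus 50% of each additional charge. Highest is animal cruelty at $35,150. Additional: $7,500 × 50% = $3,750; $23,000 × 50% = $11,500. Combined base = $35,150 + $15,250 = $50,400.
Defendant is a documented gang member (+15%): $50,400 × 1.15 = $57,960.
No prior criminal record (−15%): $57,960 × 0.85 = $49,266.
Defendant is the primary caregiver for a dependent (−15%): $49,266 × 0.85 = $41,876.10.
Firearm was used or possessed during the offense (+$2,250 flat): $41,876.10 + $2,250 = $44,126.10.
$44,126.10 is within the $425,000 maximum.
$44,126.10 is at or above the $6,500 minimum.
Rounded to the nearest dollar: $44,126.

$44,126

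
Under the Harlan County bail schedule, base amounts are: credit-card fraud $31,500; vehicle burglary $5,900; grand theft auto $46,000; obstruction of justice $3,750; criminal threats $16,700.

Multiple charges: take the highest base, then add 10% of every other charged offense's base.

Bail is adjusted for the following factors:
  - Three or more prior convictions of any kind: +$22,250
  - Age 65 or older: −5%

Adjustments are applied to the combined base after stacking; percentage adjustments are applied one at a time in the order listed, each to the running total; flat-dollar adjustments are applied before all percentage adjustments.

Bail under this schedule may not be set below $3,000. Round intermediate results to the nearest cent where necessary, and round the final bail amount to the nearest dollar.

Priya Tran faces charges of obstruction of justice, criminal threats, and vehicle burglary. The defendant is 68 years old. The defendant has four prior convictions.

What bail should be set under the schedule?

$37,919

Base amounts from the schedule: obstruction of justice $3,750; criminal threats $16,700; vehicle burglary $5,900.
Stacking rule: highest base plus 10% of each additional charge. Highest is criminal threats at $16,700. Additional: $3,750 × 10% = $375; $5,900 × 10% = $590. Combined base = $16,700 + $965 = $17,665.
Three or more prior convictions of any kind (+$22,250 flat): $17,665 + $22,250 = $39,915.
Age 65 or older (−5%): $39,915 × 0.95 = $37,919.25.
$37,919.25 is at or above the $3,000 minimum.
Rounded to the nearest dollar: $37,919.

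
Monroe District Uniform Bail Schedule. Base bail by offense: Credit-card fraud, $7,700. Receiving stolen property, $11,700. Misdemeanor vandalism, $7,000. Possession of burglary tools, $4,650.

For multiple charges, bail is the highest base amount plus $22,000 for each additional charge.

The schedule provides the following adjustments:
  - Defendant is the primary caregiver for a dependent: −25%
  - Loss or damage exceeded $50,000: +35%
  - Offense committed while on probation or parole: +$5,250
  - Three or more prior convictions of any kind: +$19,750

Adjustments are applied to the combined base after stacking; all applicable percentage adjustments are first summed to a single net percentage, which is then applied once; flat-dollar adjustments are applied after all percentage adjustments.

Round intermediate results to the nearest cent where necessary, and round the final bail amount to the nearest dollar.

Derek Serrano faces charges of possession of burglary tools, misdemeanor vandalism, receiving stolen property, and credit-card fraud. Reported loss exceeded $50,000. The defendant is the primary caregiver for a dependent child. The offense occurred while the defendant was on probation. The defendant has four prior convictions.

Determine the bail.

$110,470

Base amounts from the schedule: possession of burglary tools $4,650; misdemeanor vandalism $7,000; receiving stolen property $11,700; credit-card fraud $7,700.
Stacking rule: highest base plus $22,000 per additional charge. Highest is receiving stolen property at $11,700; 3 additional charges → +$66,000. Combined base = $77,700.
Net percentage adjustment: −25% +35% = +10%. $77,700 × 1.1 = $85,470.
Offense committed while on probation or parole (+$5,250 flat): $85,470 + $5,250 = $90,720.
Three or more prior convictions of any kind (+$19,750 flat): $90,720 + $19,750 = $110,470.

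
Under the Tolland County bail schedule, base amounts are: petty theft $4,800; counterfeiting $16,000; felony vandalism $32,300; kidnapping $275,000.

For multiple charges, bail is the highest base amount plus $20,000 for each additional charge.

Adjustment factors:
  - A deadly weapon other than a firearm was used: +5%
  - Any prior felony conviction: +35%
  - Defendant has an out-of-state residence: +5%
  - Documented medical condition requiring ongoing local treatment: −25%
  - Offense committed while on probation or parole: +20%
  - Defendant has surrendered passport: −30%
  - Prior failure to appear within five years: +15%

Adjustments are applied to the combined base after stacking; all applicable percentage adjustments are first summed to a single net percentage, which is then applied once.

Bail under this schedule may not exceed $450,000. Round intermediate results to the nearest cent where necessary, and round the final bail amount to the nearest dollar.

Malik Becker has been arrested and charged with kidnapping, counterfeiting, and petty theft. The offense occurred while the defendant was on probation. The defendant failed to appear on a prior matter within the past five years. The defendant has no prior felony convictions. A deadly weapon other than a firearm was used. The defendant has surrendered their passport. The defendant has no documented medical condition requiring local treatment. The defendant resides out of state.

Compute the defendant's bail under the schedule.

Base amounts from the schedule: kidnapping $275,000; counterfeiting $16,000; petty theft $4,800.
Stacking rule: highest base plus $20,000 per additional charge. Highest is kidnapping at $275,000; 2 additional charges → +$40,000. Combined base = $315,000.
Net percentage adjustment: +5% +5% +20% −30% +15% = +15%. $315,000 × 1.15 = $362,250.
$362,250 is within the $450,000 maximum.

$362,250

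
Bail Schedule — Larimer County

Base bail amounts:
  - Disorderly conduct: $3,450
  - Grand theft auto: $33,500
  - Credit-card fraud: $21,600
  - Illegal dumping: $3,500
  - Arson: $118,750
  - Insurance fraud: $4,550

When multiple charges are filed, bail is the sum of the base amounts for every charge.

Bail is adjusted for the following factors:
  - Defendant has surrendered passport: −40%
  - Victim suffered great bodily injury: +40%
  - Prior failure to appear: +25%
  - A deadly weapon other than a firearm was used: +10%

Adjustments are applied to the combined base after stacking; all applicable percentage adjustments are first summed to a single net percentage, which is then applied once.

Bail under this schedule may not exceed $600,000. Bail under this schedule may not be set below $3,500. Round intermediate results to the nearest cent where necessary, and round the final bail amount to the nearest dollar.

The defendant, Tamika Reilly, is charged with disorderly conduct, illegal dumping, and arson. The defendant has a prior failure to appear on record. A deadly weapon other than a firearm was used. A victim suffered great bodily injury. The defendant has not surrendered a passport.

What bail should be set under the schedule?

Base amounts from the schedule: disorderly conduct $3,450; illegal dumping $3,500; arson $118,750.
Stacking rule: sum of all bases. $3,450 + $3,500 + $118,750 = $125,700.
Net percentage adjustment: +40% +25% +10% = +75%. $125,700 × 1.75 = $219,975.
$219,975 is within the $600,000 maximum.
$219,975 is at or above the $3,500 minimum.

$219,975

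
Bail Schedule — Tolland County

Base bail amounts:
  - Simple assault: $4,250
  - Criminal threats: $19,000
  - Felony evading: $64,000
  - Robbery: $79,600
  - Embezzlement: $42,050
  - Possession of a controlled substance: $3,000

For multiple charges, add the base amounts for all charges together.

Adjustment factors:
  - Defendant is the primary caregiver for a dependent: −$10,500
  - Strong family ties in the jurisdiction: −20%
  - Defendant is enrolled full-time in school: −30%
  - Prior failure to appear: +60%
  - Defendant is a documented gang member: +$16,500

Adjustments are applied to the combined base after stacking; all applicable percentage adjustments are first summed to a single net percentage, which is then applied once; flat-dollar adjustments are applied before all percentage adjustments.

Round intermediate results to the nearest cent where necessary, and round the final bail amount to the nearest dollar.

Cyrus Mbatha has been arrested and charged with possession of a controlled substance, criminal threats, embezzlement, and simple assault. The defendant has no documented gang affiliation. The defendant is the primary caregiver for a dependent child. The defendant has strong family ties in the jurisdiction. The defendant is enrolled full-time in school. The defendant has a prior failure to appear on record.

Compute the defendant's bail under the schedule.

Base amounts from the schedule: possession of a controlled substance $3,000; criminal threats $19,000; embezzlement $42,050; simple assault $4,250.
Stacking rule: sum of all bases. $3,000 + $19,000 + $42,050 + $4,250 = $68,300.
Defendant is the primary caregiver for a dependent (−$10,500 flat): $68,300 − $10,500 = $57,800.
Net percentage adjustment: −20% −30% +60% = +10%. $57,800 × 1.1 = $63,580.

$63,580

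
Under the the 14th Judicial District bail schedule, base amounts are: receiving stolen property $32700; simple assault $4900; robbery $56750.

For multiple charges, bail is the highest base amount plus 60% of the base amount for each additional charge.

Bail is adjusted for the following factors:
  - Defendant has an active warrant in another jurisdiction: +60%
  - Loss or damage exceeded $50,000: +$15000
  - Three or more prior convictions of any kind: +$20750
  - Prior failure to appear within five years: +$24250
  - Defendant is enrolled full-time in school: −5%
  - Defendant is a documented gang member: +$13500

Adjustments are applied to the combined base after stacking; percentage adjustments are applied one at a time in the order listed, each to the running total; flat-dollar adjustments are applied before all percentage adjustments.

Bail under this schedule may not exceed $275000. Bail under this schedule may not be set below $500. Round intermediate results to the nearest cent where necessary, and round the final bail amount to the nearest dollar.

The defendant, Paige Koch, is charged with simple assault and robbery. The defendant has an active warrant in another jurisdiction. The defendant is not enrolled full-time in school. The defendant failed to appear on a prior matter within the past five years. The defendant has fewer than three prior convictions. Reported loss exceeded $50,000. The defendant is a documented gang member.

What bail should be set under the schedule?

$179904

Base amounts from the schedule: simple assault $4900; robbery $56750.
Stacking rule: highest base plus 60% of each additional charge. Highest is robbery at $56750. Additional: $4900 × 60% = $2940. Combined base = $56750 + $2940 = $59690.
Loss or damage exceeded $50,000 (+$15000 flat): $59690 + $15000 = $74690.
Prior failure to appear within five years (+$24250 flat): $74690 + $24250 = $98940.
Defendant is a documented gang member (+$13500 flat): $98940 + $13500 = $112440.
Defendant has an active warrant in another jurisdiction (+60%): $112440 × 1.6 = $179904.
$179904 is within the $275000 maximum.
$179904 is at or above the $500 minimum.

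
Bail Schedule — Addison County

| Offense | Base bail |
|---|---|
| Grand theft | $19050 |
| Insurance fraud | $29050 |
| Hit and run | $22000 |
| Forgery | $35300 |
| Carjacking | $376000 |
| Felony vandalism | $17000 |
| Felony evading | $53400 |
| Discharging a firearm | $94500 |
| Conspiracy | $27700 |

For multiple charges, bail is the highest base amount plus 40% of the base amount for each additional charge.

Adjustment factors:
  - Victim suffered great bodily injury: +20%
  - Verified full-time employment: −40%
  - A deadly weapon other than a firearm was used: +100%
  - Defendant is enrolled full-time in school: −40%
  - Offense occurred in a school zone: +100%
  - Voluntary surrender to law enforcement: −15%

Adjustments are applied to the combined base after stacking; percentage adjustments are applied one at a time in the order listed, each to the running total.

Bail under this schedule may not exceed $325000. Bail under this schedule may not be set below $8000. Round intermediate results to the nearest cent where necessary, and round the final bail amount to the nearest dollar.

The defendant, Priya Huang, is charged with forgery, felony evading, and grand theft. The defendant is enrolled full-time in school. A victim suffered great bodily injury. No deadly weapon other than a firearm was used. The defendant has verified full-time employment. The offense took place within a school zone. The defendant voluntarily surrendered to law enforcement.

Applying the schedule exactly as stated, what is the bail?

Base amounts from the schedule: forgery $35300; felony evading $53400; grand theft $19050.
Stacking rule: highest base plus 40% of each additional charge. Highest is felony evading at $53400. Additional: $35300 × 40% = $14120; $19050 × 40% = $7620. Combined base = $53400 + $21740 = $75140.
Victim suffered great bodily injury (+20%): $75140 × 1.2 = $90168.
Verified full-time employment (−40%): $90168 × 0.6 = $54100.80.
Defendant is enrolled full-time in school (−40%): $54100.80 × 0.6 = $32460.48.
Offense occurred in a school zone (+100%): $32460.48 × 2 = $64920.96.
Voluntary surrender to law enforcement (−15%): $64920.96 × 0.85 = $55182.82.
$55182.82 is within the $325000 maximum.
$55182.82 is at or above the $8000 minimum.
Rounded to the nearest dollar: $55183.

$55183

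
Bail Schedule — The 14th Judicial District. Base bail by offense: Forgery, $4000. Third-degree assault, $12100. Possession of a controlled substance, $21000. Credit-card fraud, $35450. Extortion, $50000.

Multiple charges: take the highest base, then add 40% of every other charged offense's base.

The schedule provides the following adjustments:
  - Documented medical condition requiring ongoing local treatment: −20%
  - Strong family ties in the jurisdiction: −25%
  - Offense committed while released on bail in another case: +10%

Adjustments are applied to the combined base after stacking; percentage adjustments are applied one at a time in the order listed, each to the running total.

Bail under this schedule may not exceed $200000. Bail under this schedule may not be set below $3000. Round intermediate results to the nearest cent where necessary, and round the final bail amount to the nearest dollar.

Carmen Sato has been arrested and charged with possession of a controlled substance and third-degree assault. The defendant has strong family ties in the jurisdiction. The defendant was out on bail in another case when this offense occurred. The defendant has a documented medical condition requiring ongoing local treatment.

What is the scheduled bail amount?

Base amounts from the schedule: possession of a controlled substance $21000; third-degree assault $12100.
Stacking rule: highest base plus 40% of each additional charge. Highest is possession of a controlled substance at $21000. Additional: $12100 × 40% = $4840. Combined base = $21000 + $4840 = $25840.
Documented medical condition requiring ongoing local treatment (−20%): $25840 × 0.8 = $20672.
Strong family ties in the jurisdiction (−25%): $20672 × 0.75 = $15504.
Offense committed while released on bail in another case (+10%): $15504 × 1.1 = $17054.40.
$17054.40 is within the $200000 maximum.
$17054.40 is at or above the $3000 minimum.
Rounded to the nearest dollar: $17054.

$17054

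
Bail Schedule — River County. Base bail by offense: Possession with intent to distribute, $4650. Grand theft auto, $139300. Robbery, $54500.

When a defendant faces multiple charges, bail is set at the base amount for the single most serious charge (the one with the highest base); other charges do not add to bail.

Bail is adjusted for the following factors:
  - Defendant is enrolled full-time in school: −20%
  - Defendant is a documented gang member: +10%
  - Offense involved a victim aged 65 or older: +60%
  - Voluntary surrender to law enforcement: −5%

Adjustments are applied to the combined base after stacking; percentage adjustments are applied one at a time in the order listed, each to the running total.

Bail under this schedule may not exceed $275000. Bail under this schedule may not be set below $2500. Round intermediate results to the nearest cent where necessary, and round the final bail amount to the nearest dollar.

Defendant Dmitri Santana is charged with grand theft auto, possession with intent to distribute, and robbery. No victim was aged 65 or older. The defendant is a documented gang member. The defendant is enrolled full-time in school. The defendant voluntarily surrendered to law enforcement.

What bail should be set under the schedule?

Base amounts from the schedule: grand theft auto $139300; possession with intent to distribute $4650; robbery $54500.
Stacking rule: use the highest base only. Highest is grand theft auto at $139300. Combined base = $139300.
Defendant is enrolled full-time in school (−20%): $139300 × 0.8 = $111440.
Defendant is a documented gang member (+10%): $111440 × 1.1 = $122584.
Voluntary surrender to law enforcement (−5%): $122584 × 0.95 = $116454.80.
$116454.80 is within the $275000 maximum.
$116454.80 is at or above the $2500 minimum.
Rounded to the nearest dollar: $116455.

$116455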